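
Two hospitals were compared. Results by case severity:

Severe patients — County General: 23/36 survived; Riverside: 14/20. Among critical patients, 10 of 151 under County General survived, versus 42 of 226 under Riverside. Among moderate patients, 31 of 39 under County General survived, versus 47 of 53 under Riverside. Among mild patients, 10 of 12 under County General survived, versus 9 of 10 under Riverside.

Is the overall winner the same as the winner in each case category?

Severe: County General 23/36 = 63.9%, Riverside 14/20 = 70.0% → Riverside
Critical: County General 10/151 = 6.6%, Riverside 42/226 = 18.6% → Riverside
Moderate: County General 31/39 = 79.5%, Riverside 47/53 = 88.7% → Riverside
Mild: County General 10/12 = 83.3%, Riverside 9/10 = 90.0% → Riverside
Overall: County General 74/238 = 31.1%, Riverside 112/309 = 36.2% → Riverside
Riverside wins overall and in every case group — no reversal.

Yes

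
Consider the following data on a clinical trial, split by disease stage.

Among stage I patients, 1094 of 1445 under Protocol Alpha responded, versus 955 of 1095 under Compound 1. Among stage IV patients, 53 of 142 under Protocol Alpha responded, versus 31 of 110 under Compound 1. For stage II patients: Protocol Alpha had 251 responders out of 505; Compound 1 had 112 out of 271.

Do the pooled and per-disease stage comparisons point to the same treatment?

No

Stage I: Protocol Alpha 1094/1445 = 75.7%, Compound 1 955/1095 = 87.2% → Compound 1
Stage IV: Protocol Alpha 53/142 = 37.3%, Compound 1 31/110 = 28.2% → Protocol Alpha
Stage II: Protocol Alpha 251/505 = 49.7%, Compound 1 112/271 = 41.3% → Protocol Alpha
Overall: Protocol Alpha 1398/2092 = 66.8%, Compound 1 1098/1476 = 74.4% → Compound 1
Neither sweeps: Protocol Alpha wins 2 of 3 groups, Compound 1 wins 1. Compound 1 wins overall but not every group — no Simpson reversal.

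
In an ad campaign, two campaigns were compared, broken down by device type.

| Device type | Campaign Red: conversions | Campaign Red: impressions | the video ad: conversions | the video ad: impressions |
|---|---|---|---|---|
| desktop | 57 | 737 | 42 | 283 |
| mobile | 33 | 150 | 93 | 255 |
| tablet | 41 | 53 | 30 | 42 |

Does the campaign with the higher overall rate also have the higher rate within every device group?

No

Desktop: Campaign Red 57/737 = 7.7%, the video ad 42/283 = 14.8% → the video ad
Mobile: Campaign Red 33/150 = 22.0%, the video ad 93/255 = 36.5% → the video ad
Tablet: Campaign Red 41/53 = 77.4%, the video ad 30/42 = 71.4% → Campaign Red
Overall: Campaign Red 131/940 = 13.9%, the video ad 165/580 = 28.4% → the video ad
Neither sweeps: Campaign Red wins 1 of 3 groups, the video ad wins 2. The video ad wins overall but not every group — no Simpson reversal.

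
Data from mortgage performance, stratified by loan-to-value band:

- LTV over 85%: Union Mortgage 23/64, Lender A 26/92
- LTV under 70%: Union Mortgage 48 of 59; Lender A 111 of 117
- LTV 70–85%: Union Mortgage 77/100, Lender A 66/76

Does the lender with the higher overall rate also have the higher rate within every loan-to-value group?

LTV over 85%: Union Mortgage 23/64 = 35.9%, Lender A 26/92 = 28.3% → Union Mortgage
LTV under 70%: Union Mortgage 48/59 = 81.4%, Lender A 111/117 = 94.9% → Lender A
LTV 70–85%: Union Mortgage 77/100 = 77.0%, Lender A 66/76 = 86.8% → Lender A
Overall: Union Mortgage 148/223 = 66.4%, Lender A 203/285 = 71.2% → Lender A
Neither sweeps: Union Mortgage wins 1 of 3 groups, Lender A wins 2. Lender A wins overall but not every group — no Simpson reversal.

No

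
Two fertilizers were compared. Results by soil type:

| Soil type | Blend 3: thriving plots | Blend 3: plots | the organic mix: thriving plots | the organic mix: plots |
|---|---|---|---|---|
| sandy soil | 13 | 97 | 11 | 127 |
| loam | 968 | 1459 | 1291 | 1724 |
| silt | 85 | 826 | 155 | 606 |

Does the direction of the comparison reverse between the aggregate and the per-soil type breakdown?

Sandy soil: Blend 3 13/97 = 13.4%, the organic mix 11/127 = 8.7% → Blend 3
Loam: Blend 3 968/1459 = 66.3%, the organic mix 1291/1724 = 74.9% → the organic mix
Silt: Blend 3 85/826 = 10.3%, the organic mix 155/606 = 25.6% → the organic mix
Overall: Blend 3 1066/2382 = 44.8%, the organic mix 1457/2457 = 59.3% → the organic mix
Neither sweeps: Blend 3 wins 1 of 3 groups, the organic mix wins 2. The organic mix wins overall but not every group — no Simpson reversal.

No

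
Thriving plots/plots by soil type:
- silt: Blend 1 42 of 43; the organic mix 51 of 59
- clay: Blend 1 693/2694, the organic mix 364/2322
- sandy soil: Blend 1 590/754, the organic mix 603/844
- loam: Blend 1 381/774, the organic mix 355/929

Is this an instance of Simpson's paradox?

Silt: Blend 1 42/43 = 97.7%, the organic mix 51/59 = 86.4% → Blend 1
Clay: Blend 1 693/2694 = 25.7%, the organic mix 364/2322 = 15.7% → Blend 1
Sandy soil: Blend 1 590/754 = 78.2%, the organic mix 603/844 = 71.4% → Blend 1
Loam: Blend 1 381/774 = 49.2%, the organic mix 355/929 = 38.2% → Blend 1
Overall: Blend 1 1706/4265 = 40.0%, the organic mix 1373/4154 = 33.1% → Blend 1
Blend 1 wins overall and in every soil group — no reversal.

No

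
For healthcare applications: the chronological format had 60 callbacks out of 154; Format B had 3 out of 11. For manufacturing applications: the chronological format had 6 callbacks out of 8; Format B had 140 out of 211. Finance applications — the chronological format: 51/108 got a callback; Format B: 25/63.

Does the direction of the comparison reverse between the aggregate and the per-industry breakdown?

Healthcare: the chronological format 60/154 = 39.0%, Format B 3/11 = 27.3% → the chronological format
Manufacturing: the chronological format 6/8 = 75.0%, Format B 140/211 = 66.4% → the chronological format
Finance: the chronological format 51/108 = 47.2%, Format B 25/63 = 39.7% → the chronological format
Overall: the chronological format 117/270 = 43.3%, Format B 168/285 = 58.9% → Format B
The chronological format wins each industry group but Format B wins overall — the comparison reverses. The chronological format's applications skew toward healthcare, which has a lower base rate.

Yes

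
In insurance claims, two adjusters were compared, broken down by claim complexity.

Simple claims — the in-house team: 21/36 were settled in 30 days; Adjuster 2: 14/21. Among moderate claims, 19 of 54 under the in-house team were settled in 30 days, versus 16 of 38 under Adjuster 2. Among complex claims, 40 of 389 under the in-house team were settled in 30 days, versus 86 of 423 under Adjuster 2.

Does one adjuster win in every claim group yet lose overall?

No

Simple: the in-house team 21/36 = 58.3%, Adjuster 2 14/21 = 66.7% → Adjuster 2
Moderate: the in-house team 19/54 = 35.2%, Adjuster 2 16/38 = 42.1% → Adjuster 2
Complex: the in-house team 40/389 = 10.3%, Adjuster 2 86/423 = 20.3% → Adjuster 2
Overall: the in-house team 80/479 = 16.7%, Adjuster 2 116/482 = 24.1% → Adjuster 2
Adjuster 2 wins overall and in every claim group — no reversal.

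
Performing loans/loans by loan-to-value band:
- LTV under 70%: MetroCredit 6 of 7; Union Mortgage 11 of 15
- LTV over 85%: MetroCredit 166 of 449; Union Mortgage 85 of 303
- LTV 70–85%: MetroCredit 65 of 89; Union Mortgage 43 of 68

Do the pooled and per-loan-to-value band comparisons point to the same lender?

Yes

LTV under 70%: MetroCredit 6/7 = 85.7%, Union Mortgage 11/15 = 73.3% → MetroCredit
LTV over 85%: MetroCredit 166/449 = 37.0%, Union Mortgage 85/303 = 28.1% → MetroCredit
LTV 70–85%: MetroCredit 65/89 = 73.0%, Union Mortgage 43/68 = 63.2% → MetroCredit
Overall: MetroCredit 237/545 = 43.5%, Union Mortgage 139/386 = 36.0% → MetroCredit
MetroCredit wins overall and in every loan-to-value group — no reversal.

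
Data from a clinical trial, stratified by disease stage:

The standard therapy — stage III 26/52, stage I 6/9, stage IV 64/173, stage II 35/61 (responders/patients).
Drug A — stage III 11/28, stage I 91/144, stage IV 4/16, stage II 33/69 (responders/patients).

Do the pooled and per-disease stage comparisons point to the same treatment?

No

Stage III: the standard therapy 26/52 = 50.0%, Drug A 11/28 = 39.3% → the standard therapy
Stage I: the standard therapy 6/9 = 66.7%, Drug A 91/144 = 63.2% → the standard therapy
Stage IV: the standard therapy 64/173 = 37.0%, Drug A 4/16 = 25.0% → the standard therapy
Stage II: the standard therapy 35/61 = 57.4%, Drug A 33/69 = 47.8% → the standard therapy
Overall: the standard therapy 131/295 = 44.4%, Drug A 139/257 = 54.1% → Drug A
The standard therapy wins each disease group but Drug A wins overall — the comparison reverses. The standard therapy's patients skew toward stage IV, which has a lower base rate.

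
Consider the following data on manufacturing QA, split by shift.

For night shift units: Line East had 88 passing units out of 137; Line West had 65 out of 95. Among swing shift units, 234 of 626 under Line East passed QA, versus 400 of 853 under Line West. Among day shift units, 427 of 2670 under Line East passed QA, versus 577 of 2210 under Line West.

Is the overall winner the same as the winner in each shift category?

Night shift: Line East 88/137 = 64.2%, Line West 65/95 = 68.4% → Line West
Swing shift: Line East 234/626 = 37.4%, Line West 400/853 = 46.9% → Line West
Day shift: Line East 427/2670 = 16.0%, Line West 577/2210 = 26.1% → Line West
Overall: Line East 749/3433 = 21.8%, Line West 1042/3158 = 33.0% → Line West
Line West wins overall and in every shift group — no reversal.

Yes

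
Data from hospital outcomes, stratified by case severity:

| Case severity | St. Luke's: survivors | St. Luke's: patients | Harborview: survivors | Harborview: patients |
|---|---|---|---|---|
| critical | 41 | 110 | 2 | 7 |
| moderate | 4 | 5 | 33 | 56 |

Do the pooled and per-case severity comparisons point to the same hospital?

Critical: St. Luke's 41/110 = 37.3%, Harborview 2/7 = 28.6% → St. Luke's
Moderate: St. Luke's 4/5 = 80.0%, Harborview 33/56 = 58.9% → St. Luke's
Overall: St. Luke's 45/115 = 39.1%, Harborview 35/63 = 55.6% → Harborview
St. Luke's wins each case group but Harborview wins overall — the comparison reverses. St. Luke's's patients skew toward critical, which has a lower base rate.

No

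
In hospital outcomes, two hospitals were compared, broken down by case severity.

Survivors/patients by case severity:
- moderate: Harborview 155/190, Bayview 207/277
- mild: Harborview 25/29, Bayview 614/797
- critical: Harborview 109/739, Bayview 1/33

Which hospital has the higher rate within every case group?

Moderate: Harborview 155/190 = 81.6%, Bayview 207/277 = 74.7% → Harborview
Mild: Harborview 25/29 = 86.2%, Bayview 614/797 = 77.0% → Harborview
Critical: Harborview 109/739 = 14.7%, Bayview 1/33 = 3.0% → Harborview
Harborview has the higher rate in all 3 groups.

Harborview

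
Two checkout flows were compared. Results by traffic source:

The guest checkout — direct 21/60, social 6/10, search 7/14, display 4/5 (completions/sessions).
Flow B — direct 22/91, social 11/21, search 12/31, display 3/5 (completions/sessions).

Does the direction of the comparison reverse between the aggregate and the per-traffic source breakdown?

No

Direct: the guest checkout 21/60 = 35.0%, Flow B 22/91 = 24.2% → the guest checkout
Social: the guest checkout 6/10 = 60.0%, Flow B 11/21 = 52.4% → the guest checkout
Search: the guest checkout 7/14 = 50.0%, Flow B 12/31 = 38.7% → the guest checkout
Display: the guest checkout 4/5 = 80.0%, Flow B 3/5 = 60.0% → the guest checkout
Overall: the guest checkout 38/89 = 42.7%, Flow B 48/148 = 32.4% → the guest checkout
The guest checkout wins overall and in every traffic group — no reversal.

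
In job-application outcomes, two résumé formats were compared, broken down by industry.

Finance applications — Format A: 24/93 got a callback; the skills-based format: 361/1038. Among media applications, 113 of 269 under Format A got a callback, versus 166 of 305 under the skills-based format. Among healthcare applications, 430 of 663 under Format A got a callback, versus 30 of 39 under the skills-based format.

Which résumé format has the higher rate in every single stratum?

Finance: Format A 24/93 = 25.8%, the skills-based format 361/1038 = 34.8% → the skills-based format
Media: Format A 113/269 = 42.0%, the skills-based format 166/305 = 54.4% → the skills-based format
Healthcare: Format A 430/663 = 64.9%, the skills-based format 30/39 = 76.9% → the skills-based format
The skills-based format has the higher rate in all 3 groups.

the skills-based format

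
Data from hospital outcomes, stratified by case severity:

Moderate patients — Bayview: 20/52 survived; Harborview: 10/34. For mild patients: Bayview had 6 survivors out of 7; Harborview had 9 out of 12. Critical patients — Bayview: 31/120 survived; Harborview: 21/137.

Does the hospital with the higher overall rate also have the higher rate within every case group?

Moderate: Bayview 20/52 = 38.5%, Harborview 10/34 = 29.4% → Bayview
Mild: Bayview 6/7 = 85.7%, Harborview 9/12 = 75.0% → Bayview
Critical: Bayview 31/120 = 25.8%, Harborview 21/137 = 15.3% → Bayview
Overall: Bayview 57/179 = 31.8%, Harborview 40/183 = 21.9% → Bayview
Bayview wins overall and in every case group — no reversal.

Yes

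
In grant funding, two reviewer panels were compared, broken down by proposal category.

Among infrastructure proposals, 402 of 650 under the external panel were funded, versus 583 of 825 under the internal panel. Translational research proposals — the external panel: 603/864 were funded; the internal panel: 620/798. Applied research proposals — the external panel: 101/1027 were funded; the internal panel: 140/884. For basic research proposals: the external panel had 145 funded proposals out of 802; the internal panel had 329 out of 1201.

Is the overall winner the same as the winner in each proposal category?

Yes

Infrastructure: the external panel 402/650 = 61.8%, the internal panel 583/825 = 70.7% → the internal panel
Translational research: the external panel 603/864 = 69.8%, the internal panel 620/798 = 77.7% → the internal panel
Applied research: the external panel 101/1027 = 9.8%, the internal panel 140/884 = 15.8% → the internal panel
Basic research: the external panel 145/802 = 18.1%, the internal panel 329/1201 = 27.4% → the internal panel
Overall: the external panel 1251/3343 = 37.4%, the internal panel 1672/3708 = 45.1% → the internal panel
The internal panel wins overall and in every proposal group — no reversal.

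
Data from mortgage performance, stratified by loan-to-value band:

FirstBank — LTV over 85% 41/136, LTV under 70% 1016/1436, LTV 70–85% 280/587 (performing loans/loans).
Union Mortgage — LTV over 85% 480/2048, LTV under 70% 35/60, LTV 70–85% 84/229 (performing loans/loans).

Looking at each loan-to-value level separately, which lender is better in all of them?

LTV over 85%: FirstBank 41/136 = 30.1%, Union Mortgage 480/2048 = 23.4% → FirstBank
LTV under 70%: FirstBank 1016/1436 = 70.8%, Union Mortgage 35/60 = 58.3% → FirstBank
LTV 70–85%: FirstBank 280/587 = 47.7%, Union Mortgage 84/229 = 36.7% → FirstBank
FirstBank has the higher rate in all 3 groups.

FirstBank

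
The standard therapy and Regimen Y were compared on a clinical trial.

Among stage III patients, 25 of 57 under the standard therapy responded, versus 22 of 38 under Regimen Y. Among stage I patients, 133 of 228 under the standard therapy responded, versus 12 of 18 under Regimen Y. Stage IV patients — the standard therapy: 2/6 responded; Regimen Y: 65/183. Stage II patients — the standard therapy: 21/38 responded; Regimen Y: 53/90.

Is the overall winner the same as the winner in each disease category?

No

Stage III: the standard therapy 25/57 = 43.9%, Regimen Y 22/38 = 57.9% → Regimen Y
Stage I: the standard therapy 133/228 = 58.3%, Regimen Y 12/18 = 66.7% → Regimen Y
Stage IV: the standard therapy 2/6 = 33.3%, Regimen Y 65/183 = 35.5% → Regimen Y
Stage II: the standard therapy 21/38 = 55.3%, Regimen Y 53/90 = 58.9% → Regimen Y
Overall: the standard therapy 181/329 = 55.0%, Regimen Y 152/329 = 46.2% → the standard therapy
Regimen Y wins each disease group but the standard therapy wins overall — the comparison reverses. Regimen Y's patients skew toward stage IV, which has a lower base rate.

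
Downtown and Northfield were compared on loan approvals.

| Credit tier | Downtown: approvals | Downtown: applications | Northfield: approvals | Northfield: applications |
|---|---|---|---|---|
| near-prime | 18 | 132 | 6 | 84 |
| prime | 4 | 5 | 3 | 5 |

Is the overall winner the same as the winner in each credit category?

Yes

Near-prime: Downtown 18/132 = 13.6%, Northfield 6/84 = 7.1% → Downtown
Prime: Downtown 4/5 = 80.0%, Northfield 3/5 = 60.0% → Downtown
Overall: Downtown 22/137 = 16.1%, Northfield 9/89 = 10.1% → Downtown
Downtown wins overall and in every credit group — no reversal.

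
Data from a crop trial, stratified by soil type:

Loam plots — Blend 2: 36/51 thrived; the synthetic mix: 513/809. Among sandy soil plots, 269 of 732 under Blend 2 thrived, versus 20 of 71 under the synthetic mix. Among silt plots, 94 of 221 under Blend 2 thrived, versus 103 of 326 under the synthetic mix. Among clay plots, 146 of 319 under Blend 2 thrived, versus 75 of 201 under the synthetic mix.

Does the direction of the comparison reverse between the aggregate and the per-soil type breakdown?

Yes

Loam: Blend 2 36/51 = 70.6%, the synthetic mix 513/809 = 63.4% → Blend 2
Sandy soil: Blend 2 269/732 = 36.7%, the synthetic mix 20/71 = 28.2% → Blend 2
Silt: Blend 2 94/221 = 42.5%, the synthetic mix 103/326 = 31.6% → Blend 2
Clay: Blend 2 146/319 = 45.8%, the synthetic mix 75/201 = 37.3% → Blend 2
Overall: Blend 2 545/1323 = 41.2%, the synthetic mix 711/1407 = 50.5% → the synthetic mix
Blend 2 wins each soil group but the synthetic mix wins overall — the comparison reverses. Blend 2's plots skew toward sandy soil, which has a lower base rate.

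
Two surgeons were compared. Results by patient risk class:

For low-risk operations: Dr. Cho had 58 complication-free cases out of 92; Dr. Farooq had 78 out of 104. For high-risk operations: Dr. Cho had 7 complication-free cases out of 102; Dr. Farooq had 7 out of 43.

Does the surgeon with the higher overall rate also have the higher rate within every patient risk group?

Yes

Low-risk: Dr. Cho 58/92 = 63.0%, Dr. Farooq 78/104 = 75.0% → Dr. Farooq
High-risk: Dr. Cho 7/102 = 6.9%, Dr. Farooq 7/43 = 16.3% → Dr. Farooq
Overall: Dr. Cho 65/194 = 33.5%, Dr. Farooq 85/147 = 57.8% → Dr. Farooq
Dr. Farooq wins overall and in every patient risk group — no reversal.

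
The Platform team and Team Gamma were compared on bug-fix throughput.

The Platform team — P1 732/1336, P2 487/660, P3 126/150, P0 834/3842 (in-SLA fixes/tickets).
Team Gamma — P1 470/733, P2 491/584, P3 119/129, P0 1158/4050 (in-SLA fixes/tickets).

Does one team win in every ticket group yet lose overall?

No

P1: the Platform team 732/1336 = 54.8%, Team Gamma 470/733 = 64.1% → Team Gamma
P2: the Platform team 487/660 = 73.8%, Team Gamma 491/584 = 84.1% → Team Gamma
P3: the Platform team 126/150 = 84.0%, Team Gamma 119/129 = 92.2% → Team Gamma
P0: the Platform team 834/3842 = 21.7%, Team Gamma 1158/4050 = 28.6% → Team Gamma
Overall: the Platform team 2179/5988 = 36.4%, Team Gamma 2238/5496 = 40.7% → Team Gamma
Team Gamma wins overall and in every ticket group — no reversal.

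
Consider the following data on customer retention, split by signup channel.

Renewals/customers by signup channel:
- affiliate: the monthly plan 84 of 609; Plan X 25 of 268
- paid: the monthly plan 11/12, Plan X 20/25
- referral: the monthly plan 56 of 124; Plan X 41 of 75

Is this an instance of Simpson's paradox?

No

Affiliate: the monthly plan 84/609 = 13.8%, Plan X 25/268 = 9.3% → the monthly plan
Paid: the monthly plan 11/12 = 91.7%, Plan X 20/25 = 80.0% → the monthly plan
Referral: the monthly plan 56/124 = 45.2%, Plan X 41/75 = 54.7% → Plan X
Overall: the monthly plan 151/745 = 20.3%, Plan X 86/368 = 23.4% → Plan X
Neither sweeps: the monthly plan wins 2 of 3 groups, Plan X wins 1. Plan X wins overall but not every group — no Simpson reversal.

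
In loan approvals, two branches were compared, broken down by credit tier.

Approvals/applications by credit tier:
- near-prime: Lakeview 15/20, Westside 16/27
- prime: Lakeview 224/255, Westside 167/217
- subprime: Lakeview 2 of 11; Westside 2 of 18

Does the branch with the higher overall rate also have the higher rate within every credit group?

Yes

Near-prime: Lakeview 15/20 = 75.0%, Westside 16/27 = 59.3% → Lakeview
Prime: Lakeview 224/255 = 87.8%, Westside 167/217 = 77.0% → Lakeview
Subprime: Lakeview 2/11 = 18.2%, Westside 2/18 = 11.1% → Lakeview
Overall: Lakeview 241/286 = 84.3%, Westside 185/262 = 70.6% → Lakeview
Lakeview wins overall and in every credit group — no reversal.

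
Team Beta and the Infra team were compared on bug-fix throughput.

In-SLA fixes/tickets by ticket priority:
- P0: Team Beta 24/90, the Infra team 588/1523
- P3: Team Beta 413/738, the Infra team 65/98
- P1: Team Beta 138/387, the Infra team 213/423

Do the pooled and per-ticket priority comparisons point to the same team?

No

P0: Team Beta 24/90 = 26.7%, the Infra team 588/1523 = 38.6% → the Infra team
P3: Team Beta 413/738 = 56.0%, the Infra team 65/98 = 66.3% → the Infra team
P1: Team Beta 138/387 = 35.7%, the Infra team 213/423 = 50.4% → the Infra team
Overall: Team Beta 575/1215 = 47.3%, the Infra team 866/2044 = 42.4% → Team Beta
The Infra team wins each ticket group but Team Beta wins overall — the comparison reverses. The Infra team's tickets skew toward P0, which has a lower base rate.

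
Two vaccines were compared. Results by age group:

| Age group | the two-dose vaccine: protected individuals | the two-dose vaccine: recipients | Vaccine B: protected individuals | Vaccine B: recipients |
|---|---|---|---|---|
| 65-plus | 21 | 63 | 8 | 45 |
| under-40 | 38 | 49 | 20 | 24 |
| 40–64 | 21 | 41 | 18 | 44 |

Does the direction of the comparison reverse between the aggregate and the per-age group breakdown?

No

65-plus: the two-dose vaccine 21/63 = 33.3%, Vaccine B 8/45 = 17.8% → the two-dose vaccine
Under-40: the two-dose vaccine 38/49 = 77.6%, Vaccine B 20/24 = 83.3% → Vaccine B
40–64: the two-dose vaccine 21/41 = 51.2%, Vaccine B 18/44 = 40.9% → the two-dose vaccine
Overall: the two-dose vaccine 80/153 = 52.3%, Vaccine B 46/113 = 40.7% → the two-dose vaccine
Neither sweeps: the two-dose vaccine wins 2 of 3 groups, Vaccine B wins 1. The two-dose vaccine wins overall but not every group — no Simpson reversal.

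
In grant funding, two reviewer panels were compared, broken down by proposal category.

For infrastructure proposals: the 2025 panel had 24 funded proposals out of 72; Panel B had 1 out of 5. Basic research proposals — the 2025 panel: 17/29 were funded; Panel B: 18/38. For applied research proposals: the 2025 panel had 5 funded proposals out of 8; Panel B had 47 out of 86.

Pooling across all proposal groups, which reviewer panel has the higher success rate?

Panel B

Infrastructure: the 2025 panel 24/72 = 33.3%, Panel B 1/5 = 20.0% → the 2025 panel
Basic research: the 2025 panel 17/29 = 58.6%, Panel B 18/38 = 47.4% → the 2025 panel
Applied research: the 2025 panel 5/8 = 62.5%, Panel B 47/86 = 54.7% → the 2025 panel
Overall: the 2025 panel 46/109 = 42.2%, Panel B 66/129 = 51.2% → Panel B
(The 2025 panel wins every proposal group but Panel B wins overall — the 2025 panel's proposals skew toward the low-rate infrastructure group.)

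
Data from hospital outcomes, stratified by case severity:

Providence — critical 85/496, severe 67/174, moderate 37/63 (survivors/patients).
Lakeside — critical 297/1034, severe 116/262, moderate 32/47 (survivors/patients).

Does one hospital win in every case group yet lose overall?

No

Critical: Providence 85/496 = 17.1%, Lakeside 297/1034 = 28.7% → Lakeside
Severe: Providence 67/174 = 38.5%, Lakeside 116/262 = 44.3% → Lakeside
Moderate: Providence 37/63 = 58.7%, Lakeside 32/47 = 68.1% → Lakeside
Overall: Providence 189/733 = 25.8%, Lakeside 445/1343 = 33.1% → Lakeside
Lakeside wins overall and in every case group — no reversal.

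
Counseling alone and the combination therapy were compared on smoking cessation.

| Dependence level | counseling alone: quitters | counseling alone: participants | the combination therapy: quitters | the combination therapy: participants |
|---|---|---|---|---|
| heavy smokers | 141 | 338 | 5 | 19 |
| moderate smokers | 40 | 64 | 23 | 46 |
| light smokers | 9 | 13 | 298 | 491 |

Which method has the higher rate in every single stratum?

counseling alone

Heavy smokers: counseling alone 141/338 = 41.7%, the combination therapy 5/19 = 26.3% → counseling alone
Moderate smokers: counseling alone 40/64 = 62.5%, the combination therapy 23/46 = 50.0% → counseling alone
Light smokers: counseling alone 9/13 = 69.2%, the combination therapy 298/491 = 60.7% → counseling alone
Counseling alone has the higher rate in all 3 groups.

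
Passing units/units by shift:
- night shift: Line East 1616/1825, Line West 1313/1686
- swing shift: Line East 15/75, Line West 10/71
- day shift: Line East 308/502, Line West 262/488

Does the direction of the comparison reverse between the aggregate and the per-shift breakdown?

Night shift: Line East 1616/1825 = 88.5%, Line West 1313/1686 = 77.9% → Line East
Swing shift: Line East 15/75 = 20.0%, Line West 10/71 = 14.1% → Line East
Day shift: Line East 308/502 = 61.4%, Line West 262/488 = 53.7% → Line East
Overall: Line East 1939/2402 = 80.7%, Line West 1585/2245 = 70.6% → Line East
Line East wins overall and in every shift group — no reversal.

No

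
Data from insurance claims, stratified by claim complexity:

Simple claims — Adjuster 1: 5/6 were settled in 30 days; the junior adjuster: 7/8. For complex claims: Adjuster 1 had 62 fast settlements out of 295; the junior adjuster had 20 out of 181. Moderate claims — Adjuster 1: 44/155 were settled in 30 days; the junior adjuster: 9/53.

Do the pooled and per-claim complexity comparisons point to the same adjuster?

No

Simple: Adjuster 1 5/6 = 83.3%, the junior adjuster 7/8 = 87.5% → the junior adjuster
Complex: Adjuster 1 62/295 = 21.0%, the junior adjuster 20/181 = 11.0% → Adjuster 1
Moderate: Adjuster 1 44/155 = 28.4%, the junior adjuster 9/53 = 17.0% → Adjuster 1
Overall: Adjuster 1 111/456 = 24.3%, the junior adjuster 36/242 = 14.9% → Adjuster 1
Neither sweeps: Adjuster 1 wins 2 of 3 groups, the junior adjuster wins 1. Adjuster 1 wins overall but not every group — no Simpson reversal.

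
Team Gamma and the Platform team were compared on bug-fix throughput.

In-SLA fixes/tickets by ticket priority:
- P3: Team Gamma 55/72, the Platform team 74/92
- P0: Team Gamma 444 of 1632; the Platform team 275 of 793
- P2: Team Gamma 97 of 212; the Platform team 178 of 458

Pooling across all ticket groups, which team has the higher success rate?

the Platform team

P3: Team Gamma 55/72 = 76.4%, the Platform team 74/92 = 80.4% → the Platform team
P0: Team Gamma 444/1632 = 27.2%, the Platform team 275/793 = 34.7% → the Platform team
P2: Team Gamma 97/212 = 45.8%, the Platform team 178/458 = 38.9% → Team Gamma
Overall: Team Gamma 596/1916 = 31.1%, the Platform team 527/1343 = 39.2% → the Platform team
(Neither sweeps every ticket group, but the Platform team has the higher pooled rate.)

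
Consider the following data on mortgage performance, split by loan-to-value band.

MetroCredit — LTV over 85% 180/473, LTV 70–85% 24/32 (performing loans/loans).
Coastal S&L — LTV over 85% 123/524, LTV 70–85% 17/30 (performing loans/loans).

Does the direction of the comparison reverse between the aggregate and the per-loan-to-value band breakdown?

LTV over 85%: MetroCredit 180/473 = 38.1%, Coastal S&L 123/524 = 23.5% → MetroCredit
LTV 70–85%: MetroCredit 24/32 = 75.0%, Coastal S&L 17/30 = 56.7% → MetroCredit
Overall: MetroCredit 204/505 = 40.4%, Coastal S&L 140/554 = 25.3% → MetroCredit
MetroCredit wins overall and in every loan-to-value group — no reversal.

No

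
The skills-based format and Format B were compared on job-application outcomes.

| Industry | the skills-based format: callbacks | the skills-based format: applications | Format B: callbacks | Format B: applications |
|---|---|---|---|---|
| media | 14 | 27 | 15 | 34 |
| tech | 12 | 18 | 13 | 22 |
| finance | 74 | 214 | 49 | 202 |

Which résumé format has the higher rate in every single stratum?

the skills-based format

Media: the skills-based format 14/27 = 51.9%, Format B 15/34 = 44.1% → the skills-based format
Tech: the skills-based format 12/18 = 66.7%, Format B 13/22 = 59.1% → the skills-based format
Finance: the skills-based format 74/214 = 34.6%, Format B 49/202 = 24.3% → the skills-based format
The skills-based format has the higher rate in all 3 groups.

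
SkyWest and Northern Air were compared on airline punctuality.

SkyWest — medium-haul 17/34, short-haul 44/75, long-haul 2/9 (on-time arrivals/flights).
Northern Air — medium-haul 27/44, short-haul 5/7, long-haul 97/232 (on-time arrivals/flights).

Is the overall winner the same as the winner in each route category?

No

Medium-haul: SkyWest 17/34 = 50.0%, Northern Air 27/44 = 61.4% → Northern Air
Short-haul: SkyWest 44/75 = 58.7%, Northern Air 5/7 = 71.4% → Northern Air
Long-haul: SkyWest 2/9 = 22.2%, Northern Air 97/232 = 41.8% → Northern Air
Overall: SkyWest 63/118 = 53.4%, Northern Air 129/283 = 45.6% → SkyWest
Northern Air wins each route group but SkyWest wins overall — the comparison reverses. Northern Air's flights skew toward long-haul, which has a lower base rate.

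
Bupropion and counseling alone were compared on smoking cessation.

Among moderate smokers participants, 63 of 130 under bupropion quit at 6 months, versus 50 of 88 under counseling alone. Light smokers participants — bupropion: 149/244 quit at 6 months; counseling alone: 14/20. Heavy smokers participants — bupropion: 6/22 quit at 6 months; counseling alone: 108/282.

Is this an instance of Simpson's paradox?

Yes

Moderate smokers: bupropion 63/130 = 48.5%, counseling alone 50/88 = 56.8% → counseling alone
Light smokers: bupropion 149/244 = 61.1%, counseling alone 14/20 = 70.0% → counseling alone
Heavy smokers: bupropion 6/22 = 27.3%, counseling alone 108/282 = 38.3% → counseling alone
Overall: bupropion 218/396 = 55.1%, counseling alone 172/390 = 44.1% → bupropion
Counseling alone wins each dependence group but bupropion wins overall — the comparison reverses. Counseling alone's participants skew toward heavy smokers, which has a lower base rate.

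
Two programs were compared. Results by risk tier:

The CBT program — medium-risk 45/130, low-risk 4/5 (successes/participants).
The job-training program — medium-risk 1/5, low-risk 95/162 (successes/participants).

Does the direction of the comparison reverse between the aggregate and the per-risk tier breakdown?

Medium-risk: the CBT program 45/130 = 34.6%, the job-training program 1/5 = 20.0% → the CBT program
Low-risk: the CBT program 4/5 = 80.0%, the job-training program 95/162 = 58.6% → the CBT program
Overall: the CBT program 49/135 = 36.3%, the job-training program 96/167 = 57.5% → the job-training program
The CBT program wins each risk group but the job-training program wins overall — the comparison reverses. The CBT program's participants skew toward medium-risk, which has a lower base rate.

Yes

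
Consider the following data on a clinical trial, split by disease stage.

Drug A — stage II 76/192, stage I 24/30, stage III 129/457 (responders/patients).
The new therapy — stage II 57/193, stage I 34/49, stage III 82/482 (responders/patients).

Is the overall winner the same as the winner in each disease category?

Yes

Stage II: Drug A 76/192 = 39.6%, the new therapy 57/193 = 29.5% → Drug A
Stage I: Drug A 24/30 = 80.0%, the new therapy 34/49 = 69.4% → Drug A
Stage III: Drug A 129/457 = 28.2%, the new therapy 82/482 = 17.0% → Drug A
Overall: Drug A 229/679 = 33.7%, the new therapy 173/724 = 23.9% → Drug A
Drug A wins overall and in every disease group — no reversal.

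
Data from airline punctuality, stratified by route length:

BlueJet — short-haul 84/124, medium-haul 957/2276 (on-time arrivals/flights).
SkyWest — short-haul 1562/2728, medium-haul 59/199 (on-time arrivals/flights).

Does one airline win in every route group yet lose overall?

Yes

Short-haul: BlueJet 84/124 = 67.7%, SkyWest 1562/2728 = 57.3% → BlueJet
Medium-haul: BlueJet 957/2276 = 42.0%, SkyWest 59/199 = 29.6% → BlueJet
Overall: BlueJet 1041/2400 = 43.4%, SkyWest 1621/2927 = 55.4% → SkyWest
BlueJet wins each route group but SkyWest wins overall — the comparison reverses. BlueJet's flights skew toward medium-haul, which has a lower base rate.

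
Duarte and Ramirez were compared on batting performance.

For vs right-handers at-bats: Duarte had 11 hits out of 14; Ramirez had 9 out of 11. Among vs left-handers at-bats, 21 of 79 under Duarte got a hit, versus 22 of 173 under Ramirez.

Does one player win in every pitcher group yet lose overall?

No

Vs right-handers: Duarte 11/14 = 78.6%, Ramirez 9/11 = 81.8% → Ramirez
Vs left-handers: Duarte 21/79 = 26.6%, Ramirez 22/173 = 12.7% → Duarte
Overall: Duarte 32/93 = 34.4%, Ramirez 31/184 = 16.8% → Duarte
Neither sweeps: Duarte wins 1 of 2 groups, Ramirez wins 1. Duarte wins overall but not every group — no Simpson reversal.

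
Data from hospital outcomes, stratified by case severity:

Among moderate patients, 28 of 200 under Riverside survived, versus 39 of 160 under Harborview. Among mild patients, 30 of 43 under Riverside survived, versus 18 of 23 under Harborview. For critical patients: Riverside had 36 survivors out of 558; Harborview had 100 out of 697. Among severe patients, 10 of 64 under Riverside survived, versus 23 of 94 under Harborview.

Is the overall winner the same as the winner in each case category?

Yes

Moderate: Riverside 28/200 = 14.0%, Harborview 39/160 = 24.4% → Harborview
Mild: Riverside 30/43 = 69.8%, Harborview 18/23 = 78.3% → Harborview
Critical: Riverside 36/558 = 6.5%, Harborview 100/697 = 14.3% → Harborview
Severe: Riverside 10/64 = 15.6%, Harborview 23/94 = 24.5% → Harborview
Overall: Riverside 104/865 = 12.0%, Harborview 180/974 = 18.5% → Harborview
Harborview wins overall and in every case group — no reversal.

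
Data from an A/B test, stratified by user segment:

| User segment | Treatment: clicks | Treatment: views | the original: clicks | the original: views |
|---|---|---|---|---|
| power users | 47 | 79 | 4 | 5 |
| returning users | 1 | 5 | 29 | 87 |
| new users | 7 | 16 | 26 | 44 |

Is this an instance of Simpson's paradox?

Yes

Power users: Treatment 47/79 = 59.5%, the original 4/5 = 80.0% → the original
Returning users: Treatment 1/5 = 20.0%, the original 29/87 = 33.3% → the original
New users: Treatment 7/16 = 43.8%, the original 26/44 = 59.1% → the original
Overall: Treatment 55/100 = 55.0%, the original 59/136 = 43.4% → Treatment
The original wins each user group but Treatment wins overall — the comparison reverses. The original's views skew toward returning users, which has a lower base rate.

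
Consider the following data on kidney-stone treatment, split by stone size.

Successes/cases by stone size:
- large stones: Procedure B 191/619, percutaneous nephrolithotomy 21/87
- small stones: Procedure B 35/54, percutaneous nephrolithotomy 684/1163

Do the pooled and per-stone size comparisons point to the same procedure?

Large stones: Procedure B 191/619 = 30.9%, percutaneous nephrolithotomy 21/87 = 24.1% → Procedure B
Small stones: Procedure B 35/54 = 64.8%, percutaneous nephrolithotomy 684/1163 = 58.8% → Procedure B
Overall: Procedure B 226/673 = 33.6%, percutaneous nephrolithotomy 705/1250 = 56.4% → percutaneous nephrolithotomy
Procedure B wins each stone group but percutaneous nephrolithotomy wins overall — the comparison reverses. Procedure B's cases skew toward large stones, which has a lower base rate.

No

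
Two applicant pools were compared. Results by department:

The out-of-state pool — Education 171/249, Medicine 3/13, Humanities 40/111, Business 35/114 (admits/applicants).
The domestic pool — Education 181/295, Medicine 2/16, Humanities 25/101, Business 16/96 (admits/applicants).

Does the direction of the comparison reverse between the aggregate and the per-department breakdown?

No

Education: the out-of-state pool 171/249 = 68.7%, the domestic pool 181/295 = 61.4% → the out-of-state pool
Medicine: the out-of-state pool 3/13 = 23.1%, the domestic pool 2/16 = 12.5% → the out-of-state pool
Humanities: the out-of-state pool 40/111 = 36.0%, the domestic pool 25/101 = 24.8% → the out-of-state pool
Business: the out-of-state pool 35/114 = 30.7%, the domestic pool 16/96 = 16.7% → the out-of-state pool
Overall: the out-of-state pool 249/487 = 51.1%, the domestic pool 224/508 = 44.1% → the out-of-state pool
The out-of-state pool wins overall and in every department group — no reversal.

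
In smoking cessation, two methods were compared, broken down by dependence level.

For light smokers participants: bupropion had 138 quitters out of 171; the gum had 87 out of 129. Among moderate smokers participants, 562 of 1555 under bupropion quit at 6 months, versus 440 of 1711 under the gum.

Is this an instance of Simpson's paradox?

No

Light smokers: bupropion 138/171 = 80.7%, the gum 87/129 = 67.4% → bupropion
Moderate smokers: bupropion 562/1555 = 36.1%, the gum 440/1711 = 25.7% → bupropion
Overall: bupropion 700/1726 = 40.6%, the gum 527/1840 = 28.6% → bupropion
Bupropion wins overall and in every dependence group — no reversal.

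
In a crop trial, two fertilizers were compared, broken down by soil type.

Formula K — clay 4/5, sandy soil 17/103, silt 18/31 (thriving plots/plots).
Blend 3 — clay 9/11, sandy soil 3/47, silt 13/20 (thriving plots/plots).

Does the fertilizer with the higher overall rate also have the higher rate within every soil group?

No

Clay: Formula K 4/5 = 80.0%, Blend 3 9/11 = 81.8% → Blend 3
Sandy soil: Formula K 17/103 = 16.5%, Blend 3 3/47 = 6.4% → Formula K
Silt: Formula K 18/31 = 58.1%, Blend 3 13/20 = 65.0% → Blend 3
Overall: Formula K 39/139 = 28.1%, Blend 3 25/78 = 32.1% → Blend 3
Neither sweeps: Formula K wins 1 of 3 groups, Blend 3 wins 2. Blend 3 wins overall but not every group — no Simpson reversal.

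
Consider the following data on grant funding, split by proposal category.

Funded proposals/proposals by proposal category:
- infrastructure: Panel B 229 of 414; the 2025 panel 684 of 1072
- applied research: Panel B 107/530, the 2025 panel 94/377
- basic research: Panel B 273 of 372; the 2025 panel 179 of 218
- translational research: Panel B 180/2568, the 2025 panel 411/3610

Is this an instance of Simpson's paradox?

No

Infrastructure: Panel B 229/414 = 55.3%, the 2025 panel 684/1072 = 63.8% → the 2025 panel
Applied research: Panel B 107/530 = 20.2%, the 2025 panel 94/377 = 24.9% → the 2025 panel
Basic research: Panel B 273/372 = 73.4%, the 2025 panel 179/218 = 82.1% → the 2025 panel
Translational research: Panel B 180/2568 = 7.0%, the 2025 panel 411/3610 = 11.4% → the 2025 panel
Overall: Panel B 789/3884 = 20.3%, the 2025 panel 1368/5277 = 25.9% → the 2025 panel
The 2025 panel wins overall and in every proposal group — no reversal.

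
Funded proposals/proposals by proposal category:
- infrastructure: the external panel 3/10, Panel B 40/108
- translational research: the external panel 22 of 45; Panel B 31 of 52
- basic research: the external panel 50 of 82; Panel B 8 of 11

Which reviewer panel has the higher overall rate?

Infrastructure: the external panel 3/10 = 30.0%, Panel B 40/108 = 37.0% → Panel B
Translational research: the external panel 22/45 = 48.9%, Panel B 31/52 = 59.6% → Panel B
Basic research: the external panel 50/82 = 61.0%, Panel B 8/11 = 72.7% → Panel B
Overall: the external panel 75/137 = 54.7%, Panel B 79/171 = 46.2% → the external panel
(Panel B wins every proposal group but the external panel wins overall — Panel B's proposals skew toward the low-rate infrastructure group.)

the external panel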